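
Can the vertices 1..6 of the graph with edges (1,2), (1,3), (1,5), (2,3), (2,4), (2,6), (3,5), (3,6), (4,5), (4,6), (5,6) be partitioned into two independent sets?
No (odd cycle of length 3: 5 -> 1 -> 3 -> 5)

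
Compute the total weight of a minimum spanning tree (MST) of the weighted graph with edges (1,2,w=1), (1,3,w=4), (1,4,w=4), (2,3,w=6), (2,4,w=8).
9 (MST edges: (1,2,w=1), (1,3,w=4), (1,4,w=4); sum of weights 1 + 4 + 4 = 9)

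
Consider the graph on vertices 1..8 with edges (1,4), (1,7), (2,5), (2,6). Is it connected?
No, it has 4 components: {1, 4, 7}, {2, 5, 6}, {3}, {8}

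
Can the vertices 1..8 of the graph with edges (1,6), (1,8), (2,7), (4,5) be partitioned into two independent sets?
Yes. Partition: {1, 2, 3, 4}, {5, 6, 7, 8}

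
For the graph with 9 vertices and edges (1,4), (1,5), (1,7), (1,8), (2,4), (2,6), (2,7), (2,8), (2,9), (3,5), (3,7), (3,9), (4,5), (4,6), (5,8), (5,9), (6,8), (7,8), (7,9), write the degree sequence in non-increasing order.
[5, 5, 5, 5, 4, 4, 4, 3, 3] (degrees: deg(1)=4, deg(2)=5, deg(3)=3, deg(4)=4, deg(5)=5, deg(6)=3, deg(7)=5, deg(8)=5, deg(9)=4)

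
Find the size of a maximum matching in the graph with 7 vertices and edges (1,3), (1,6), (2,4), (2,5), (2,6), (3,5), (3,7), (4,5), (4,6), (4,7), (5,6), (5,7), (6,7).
3 (matching: (2,4), (3,5), (6,7); upper bound floor(n/2) = floor(7/2) = 3)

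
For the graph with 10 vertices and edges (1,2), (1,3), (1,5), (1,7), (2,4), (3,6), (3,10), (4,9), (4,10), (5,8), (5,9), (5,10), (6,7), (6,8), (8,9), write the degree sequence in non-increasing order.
[4, 4, 3, 3, 3, 3, 3, 3, 2, 2] (degrees: deg(1)=4, deg(2)=2, deg(3)=3, deg(4)=3, deg(5)=4, deg(6)=3, deg(7)=2, deg(8)=3, deg(9)=3, deg(10)=3)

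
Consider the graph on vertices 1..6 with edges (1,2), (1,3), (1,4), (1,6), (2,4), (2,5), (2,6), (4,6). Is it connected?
Yes (BFS from 1 visits [1, 2, 3, 4, 6, 5] — all 6 vertices reached)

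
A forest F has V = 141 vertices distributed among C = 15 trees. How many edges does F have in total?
126 (Each of the 15 component trees on V_i vertices has V_i - 1 edges; summing gives V - C = 141 - 15 = 126)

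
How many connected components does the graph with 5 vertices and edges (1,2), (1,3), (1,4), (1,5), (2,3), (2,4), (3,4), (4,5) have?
1 (components: {1, 2, 3, 4, 5})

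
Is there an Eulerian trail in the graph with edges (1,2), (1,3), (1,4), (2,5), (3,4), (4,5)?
Yes (the graph is connected and exactly 2 vertices have odd degree: {1, 4}; any Eulerian path must start and end at those)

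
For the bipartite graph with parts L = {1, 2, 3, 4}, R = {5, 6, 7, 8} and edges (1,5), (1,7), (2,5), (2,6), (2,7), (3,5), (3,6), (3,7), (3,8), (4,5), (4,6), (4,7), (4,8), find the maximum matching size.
4 (matching: (1,7), (2,6), (3,8), (4,5); upper bound min(|L|,|R|) = min(4,4) = 4)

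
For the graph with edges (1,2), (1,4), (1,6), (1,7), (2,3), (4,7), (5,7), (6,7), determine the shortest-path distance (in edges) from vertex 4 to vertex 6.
2 (path: 4 -> 1 -> 6, 2 edges)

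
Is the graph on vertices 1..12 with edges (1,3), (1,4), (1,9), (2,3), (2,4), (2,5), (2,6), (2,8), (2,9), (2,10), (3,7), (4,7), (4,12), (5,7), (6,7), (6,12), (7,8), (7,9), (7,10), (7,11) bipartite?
Yes. Partition: {1, 2, 7, 12}, {3, 4, 5, 6, 8, 9, 10, 11}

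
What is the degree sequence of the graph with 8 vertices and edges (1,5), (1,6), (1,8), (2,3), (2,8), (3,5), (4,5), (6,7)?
[3, 3, 2, 2, 2, 2, 1, 1] (degrees: deg(1)=3, deg(2)=2, deg(3)=2, deg(4)=1, deg(5)=3, deg(6)=2, deg(7)=1, deg(8)=2)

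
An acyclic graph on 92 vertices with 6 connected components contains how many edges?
86 (Each of the 6 component trees on V_i vertices has V_i - 1 edges; summing gives V - C = 92 - 6 = 86)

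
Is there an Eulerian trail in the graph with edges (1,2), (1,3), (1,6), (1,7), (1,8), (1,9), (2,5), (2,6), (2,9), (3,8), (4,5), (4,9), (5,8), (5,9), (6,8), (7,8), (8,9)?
Yes (the graph is connected and exactly 2 vertices have odd degree: {6, 9}; any Eulerian path must start and end at those)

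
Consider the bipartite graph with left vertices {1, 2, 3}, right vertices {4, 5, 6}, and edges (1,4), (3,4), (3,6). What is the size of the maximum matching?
2 (matching: (1,4), (3,6); upper bound min(|L|,|R|) = min(3,3) = 3)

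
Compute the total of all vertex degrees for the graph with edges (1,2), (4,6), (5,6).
6 (handshake: sum of degrees = 2|E| = 2 x 3 = 6)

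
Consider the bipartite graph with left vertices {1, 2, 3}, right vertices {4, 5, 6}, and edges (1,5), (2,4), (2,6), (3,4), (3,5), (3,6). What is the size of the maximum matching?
3 (matching: (1,5), (2,6), (3,4); upper bound min(|L|,|R|) = min(3,3) = 3)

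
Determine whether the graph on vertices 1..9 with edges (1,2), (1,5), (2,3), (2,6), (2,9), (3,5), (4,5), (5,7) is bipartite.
Yes. Partition: {1, 3, 4, 6, 7, 8, 9}, {2, 5}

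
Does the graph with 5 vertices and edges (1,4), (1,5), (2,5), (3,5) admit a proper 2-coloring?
Yes. Partition: {1, 2, 3}, {4, 5}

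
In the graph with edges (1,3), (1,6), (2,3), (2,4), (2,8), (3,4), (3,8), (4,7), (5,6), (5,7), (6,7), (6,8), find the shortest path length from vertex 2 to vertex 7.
2 (path: 2 -> 4 -> 7, 2 edges)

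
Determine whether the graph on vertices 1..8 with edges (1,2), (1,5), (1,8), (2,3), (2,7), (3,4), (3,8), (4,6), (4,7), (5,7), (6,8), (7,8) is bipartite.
Yes. Partition: {1, 3, 6, 7}, {2, 4, 5, 8}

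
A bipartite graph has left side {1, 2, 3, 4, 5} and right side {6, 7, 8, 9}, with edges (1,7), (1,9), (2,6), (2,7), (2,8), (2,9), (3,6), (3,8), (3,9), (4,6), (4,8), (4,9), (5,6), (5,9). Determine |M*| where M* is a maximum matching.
4 (matching: (1,9), (2,7), (3,8), (4,6); upper bound min(|L|,|R|) = min(5,4) = 4)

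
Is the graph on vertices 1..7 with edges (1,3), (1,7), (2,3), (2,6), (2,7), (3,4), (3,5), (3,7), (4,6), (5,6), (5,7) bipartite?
No (odd cycle of length 3: 7 -> 1 -> 3 -> 7)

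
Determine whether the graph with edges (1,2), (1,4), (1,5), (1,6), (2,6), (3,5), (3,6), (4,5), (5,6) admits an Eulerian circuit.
Yes (the graph is connected and all 6 vertices have even degree)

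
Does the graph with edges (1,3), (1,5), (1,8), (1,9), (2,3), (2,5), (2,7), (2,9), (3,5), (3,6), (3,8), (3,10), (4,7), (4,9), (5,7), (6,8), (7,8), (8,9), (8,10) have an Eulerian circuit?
Yes (the graph is connected and all 10 vertices have even degree)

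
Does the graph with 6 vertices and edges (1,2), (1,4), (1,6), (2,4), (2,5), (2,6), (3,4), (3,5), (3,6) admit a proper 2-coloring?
No (odd cycle of length 3: 4 -> 1 -> 2 -> 4)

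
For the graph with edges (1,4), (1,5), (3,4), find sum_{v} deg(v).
6 (handshake: sum of degrees = 2|E| = 2 x 3 = 6)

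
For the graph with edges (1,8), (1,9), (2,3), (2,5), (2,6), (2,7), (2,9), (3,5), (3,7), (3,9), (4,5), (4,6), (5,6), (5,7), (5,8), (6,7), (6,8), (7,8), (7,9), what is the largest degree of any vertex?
6 (attained at vertices 5, 7)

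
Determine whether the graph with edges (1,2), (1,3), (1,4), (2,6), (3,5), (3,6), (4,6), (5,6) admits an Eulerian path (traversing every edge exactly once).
Yes (the graph is connected and exactly 2 vertices have odd degree: {1, 3}; any Eulerian path must start and end at those)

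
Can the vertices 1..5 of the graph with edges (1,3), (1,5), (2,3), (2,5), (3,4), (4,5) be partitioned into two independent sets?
Yes. Partition: {1, 2, 4}, {3, 5}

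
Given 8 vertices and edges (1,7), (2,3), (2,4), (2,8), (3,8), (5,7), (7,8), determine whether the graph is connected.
No, it has 2 components: {1, 2, 3, 4, 5, 7, 8}, {6}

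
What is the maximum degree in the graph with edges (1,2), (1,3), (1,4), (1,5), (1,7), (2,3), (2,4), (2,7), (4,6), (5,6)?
5 (attained at vertex 1)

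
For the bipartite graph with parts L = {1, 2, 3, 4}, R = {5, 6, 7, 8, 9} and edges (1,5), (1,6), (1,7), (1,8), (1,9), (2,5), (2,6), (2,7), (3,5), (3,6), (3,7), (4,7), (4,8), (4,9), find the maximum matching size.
4 (matching: (1,9), (2,7), (3,6), (4,8); upper bound min(|L|,|R|) = min(4,5) = 4)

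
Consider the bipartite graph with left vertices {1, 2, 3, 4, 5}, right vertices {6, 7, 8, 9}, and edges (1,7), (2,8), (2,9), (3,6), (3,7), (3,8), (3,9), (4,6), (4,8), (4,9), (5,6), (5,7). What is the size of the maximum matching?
4 (matching: (1,7), (2,9), (3,8), (4,6); upper bound min(|L|,|R|) = min(5,4) = 4)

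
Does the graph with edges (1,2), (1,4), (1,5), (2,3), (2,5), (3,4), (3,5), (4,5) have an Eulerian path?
No (4 vertices have odd degree: {1, 2, 3, 4}; Eulerian path requires 0 or 2)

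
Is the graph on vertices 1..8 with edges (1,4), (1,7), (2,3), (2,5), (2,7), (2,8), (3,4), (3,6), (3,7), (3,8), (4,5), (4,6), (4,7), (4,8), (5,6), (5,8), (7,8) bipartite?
No (odd cycle of length 3: 4 -> 1 -> 7 -> 4)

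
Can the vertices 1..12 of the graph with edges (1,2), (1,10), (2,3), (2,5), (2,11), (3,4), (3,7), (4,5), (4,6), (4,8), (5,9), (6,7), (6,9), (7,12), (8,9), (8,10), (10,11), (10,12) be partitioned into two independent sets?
Yes. Partition: {1, 3, 5, 6, 8, 11, 12}, {2, 4, 7, 9, 10}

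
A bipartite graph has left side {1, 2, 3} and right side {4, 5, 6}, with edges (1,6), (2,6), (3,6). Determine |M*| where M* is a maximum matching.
1 (matching: (1,6); upper bound min(|L|,|R|) = min(3,3) = 3)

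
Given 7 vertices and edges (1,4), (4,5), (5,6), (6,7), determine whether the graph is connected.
No, it has 3 components: {1, 4, 5, 6, 7}, {2}, {3}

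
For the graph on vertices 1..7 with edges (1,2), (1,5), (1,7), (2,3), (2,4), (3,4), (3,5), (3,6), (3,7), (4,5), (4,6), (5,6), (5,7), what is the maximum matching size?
3 (matching: (2,4), (3,7), (5,6); upper bound floor(n/2) = floor(7/2) = 3)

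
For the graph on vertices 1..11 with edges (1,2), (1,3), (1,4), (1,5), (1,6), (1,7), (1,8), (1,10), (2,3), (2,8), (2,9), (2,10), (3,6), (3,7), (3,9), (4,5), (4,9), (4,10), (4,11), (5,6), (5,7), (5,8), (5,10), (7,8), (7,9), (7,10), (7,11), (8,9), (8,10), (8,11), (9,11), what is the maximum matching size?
5 (matching: (1,7), (3,6), (4,5), (8,10), (9,11); upper bound floor(n/2) = floor(11/2) = 5)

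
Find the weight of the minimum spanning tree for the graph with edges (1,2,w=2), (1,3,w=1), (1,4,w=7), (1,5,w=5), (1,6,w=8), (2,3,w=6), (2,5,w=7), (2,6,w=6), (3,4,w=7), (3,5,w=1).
17 (MST edges: (1,2,w=2), (1,3,w=1), (1,4,w=7), (2,6,w=6), (3,5,w=1); sum of weights 2 + 1 + 7 + 6 + 1 = 17)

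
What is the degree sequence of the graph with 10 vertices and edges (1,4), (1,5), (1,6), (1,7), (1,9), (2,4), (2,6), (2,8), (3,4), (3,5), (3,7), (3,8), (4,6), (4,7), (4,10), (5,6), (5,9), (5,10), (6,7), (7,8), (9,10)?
[6, 5, 5, 5, 5, 4, 3, 3, 3, 3] (degrees: deg(1)=5, deg(2)=3, deg(3)=4, deg(4)=6, deg(5)=5, deg(6)=5, deg(7)=5, deg(8)=3, deg(9)=3, deg(10)=3)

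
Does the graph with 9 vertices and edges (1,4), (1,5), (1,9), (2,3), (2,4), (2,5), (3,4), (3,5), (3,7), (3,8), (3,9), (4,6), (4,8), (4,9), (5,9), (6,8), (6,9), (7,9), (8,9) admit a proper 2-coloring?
No (odd cycle of length 3: 5 -> 1 -> 9 -> 5)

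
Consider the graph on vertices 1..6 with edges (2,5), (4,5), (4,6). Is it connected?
No, it has 3 components: {1}, {2, 4, 5, 6}, {3}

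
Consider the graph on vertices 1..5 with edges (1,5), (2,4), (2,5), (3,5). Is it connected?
Yes (BFS from 1 visits [1, 5, 2, 3, 4] — all 5 vertices reached)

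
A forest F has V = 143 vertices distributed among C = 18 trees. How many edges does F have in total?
125 (Each of the 18 component trees on V_i vertices has V_i - 1 edges; summing gives V - C = 143 - 18 = 125)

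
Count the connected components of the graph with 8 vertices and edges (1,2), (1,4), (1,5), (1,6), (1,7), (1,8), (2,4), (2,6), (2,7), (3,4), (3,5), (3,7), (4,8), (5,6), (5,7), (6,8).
1 (components: {1, 2, 3, 4, 5, 6, 7, 8})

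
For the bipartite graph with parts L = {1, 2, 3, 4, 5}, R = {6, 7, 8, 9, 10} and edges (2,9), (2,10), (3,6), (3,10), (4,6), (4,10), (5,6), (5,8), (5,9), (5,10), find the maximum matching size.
4 (matching: (2,9), (3,10), (4,6), (5,8); upper bound min(|L|,|R|) = min(5,5) = 5)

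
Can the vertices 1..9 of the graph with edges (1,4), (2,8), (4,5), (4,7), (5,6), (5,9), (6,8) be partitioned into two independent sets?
Yes. Partition: {1, 3, 5, 7, 8}, {2, 4, 6, 9}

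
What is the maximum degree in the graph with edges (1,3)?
1 (attained at vertices 1, 3)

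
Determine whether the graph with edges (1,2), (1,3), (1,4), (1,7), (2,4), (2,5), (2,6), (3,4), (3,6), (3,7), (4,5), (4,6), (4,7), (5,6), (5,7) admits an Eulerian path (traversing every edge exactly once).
Yes — and in fact it has an Eulerian circuit (the graph is connected and all 7 vertices have even degree)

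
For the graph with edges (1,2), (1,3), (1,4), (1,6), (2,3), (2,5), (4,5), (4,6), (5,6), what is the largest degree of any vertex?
4 (attained at vertex 1)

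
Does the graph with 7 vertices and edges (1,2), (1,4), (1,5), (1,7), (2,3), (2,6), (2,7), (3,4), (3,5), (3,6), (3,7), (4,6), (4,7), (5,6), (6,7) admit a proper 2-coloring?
No (odd cycle of length 3: 7 -> 1 -> 2 -> 7)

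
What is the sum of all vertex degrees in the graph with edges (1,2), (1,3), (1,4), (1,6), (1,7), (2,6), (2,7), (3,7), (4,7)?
18 (handshake: sum of degrees = 2|E| = 2 x 9 = 18)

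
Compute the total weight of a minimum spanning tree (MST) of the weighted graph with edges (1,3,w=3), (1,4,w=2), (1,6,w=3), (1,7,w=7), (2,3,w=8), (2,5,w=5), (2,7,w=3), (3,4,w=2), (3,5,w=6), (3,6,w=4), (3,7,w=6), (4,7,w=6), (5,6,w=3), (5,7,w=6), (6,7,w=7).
18 (MST edges: (1,4,w=2), (1,6,w=3), (2,5,w=5), (2,7,w=3), (3,4,w=2), (5,6,w=3); sum of weights 2 + 3 + 5 + 3 + 2 + 3 = 18)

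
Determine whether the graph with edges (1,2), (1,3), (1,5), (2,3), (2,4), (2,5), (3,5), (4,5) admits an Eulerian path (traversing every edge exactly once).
Yes (the graph is connected and exactly 2 vertices have odd degree: {1, 3}; any Eulerian path must start and end at those)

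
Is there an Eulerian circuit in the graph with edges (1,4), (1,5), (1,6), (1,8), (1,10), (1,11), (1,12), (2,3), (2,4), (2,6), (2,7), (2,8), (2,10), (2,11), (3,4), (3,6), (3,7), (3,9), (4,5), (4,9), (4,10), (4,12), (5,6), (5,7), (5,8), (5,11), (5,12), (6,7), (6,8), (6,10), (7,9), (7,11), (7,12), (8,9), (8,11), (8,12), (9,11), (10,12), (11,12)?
No (12 vertices have odd degree: {1, 2, 3, 4, 5, 6, 7, 8, 9, 10, 11, 12}; Eulerian circuit requires 0)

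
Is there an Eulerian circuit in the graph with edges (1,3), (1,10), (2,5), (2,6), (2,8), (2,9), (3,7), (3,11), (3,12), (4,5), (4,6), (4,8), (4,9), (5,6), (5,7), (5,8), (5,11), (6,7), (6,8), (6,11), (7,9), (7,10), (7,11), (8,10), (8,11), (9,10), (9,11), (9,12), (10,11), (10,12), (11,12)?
Yes (the graph is connected and all 12 vertices have even degree)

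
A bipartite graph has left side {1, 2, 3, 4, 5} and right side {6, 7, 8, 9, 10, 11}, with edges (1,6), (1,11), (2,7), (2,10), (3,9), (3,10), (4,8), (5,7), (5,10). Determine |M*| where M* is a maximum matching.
5 (matching: (1,11), (2,10), (3,9), (4,8), (5,7); upper bound min(|L|,|R|) = min(5,6) = 5)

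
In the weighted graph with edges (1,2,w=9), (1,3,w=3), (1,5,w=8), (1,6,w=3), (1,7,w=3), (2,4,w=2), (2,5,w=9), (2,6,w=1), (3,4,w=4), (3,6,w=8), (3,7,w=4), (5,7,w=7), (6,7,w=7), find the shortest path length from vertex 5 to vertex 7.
7 (path: 5 -> 7; weights 7 = 7)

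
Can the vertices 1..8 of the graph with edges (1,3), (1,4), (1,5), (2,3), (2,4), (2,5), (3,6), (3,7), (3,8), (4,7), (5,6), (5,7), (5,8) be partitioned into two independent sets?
Yes. Partition: {1, 2, 6, 7, 8}, {3, 4, 5}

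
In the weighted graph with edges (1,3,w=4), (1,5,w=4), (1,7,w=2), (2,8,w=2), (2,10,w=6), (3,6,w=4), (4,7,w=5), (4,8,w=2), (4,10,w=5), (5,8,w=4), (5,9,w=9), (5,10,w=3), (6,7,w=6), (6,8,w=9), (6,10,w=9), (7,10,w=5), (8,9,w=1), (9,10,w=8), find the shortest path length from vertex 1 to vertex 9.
9 (path: 1 -> 5 -> 8 -> 9; weights 4 + 4 + 1 = 9)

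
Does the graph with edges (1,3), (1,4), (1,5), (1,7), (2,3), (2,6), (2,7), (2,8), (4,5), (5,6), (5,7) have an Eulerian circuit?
No (2 vertices have odd degree: {7, 8}; Eulerian circuit requires 0)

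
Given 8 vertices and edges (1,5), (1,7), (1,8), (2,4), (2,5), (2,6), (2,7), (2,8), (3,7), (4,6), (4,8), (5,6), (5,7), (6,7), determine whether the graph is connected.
Yes (BFS from 1 visits [1, 5, 7, 8, 2, 6, 3, 4] — all 8 vertices reached)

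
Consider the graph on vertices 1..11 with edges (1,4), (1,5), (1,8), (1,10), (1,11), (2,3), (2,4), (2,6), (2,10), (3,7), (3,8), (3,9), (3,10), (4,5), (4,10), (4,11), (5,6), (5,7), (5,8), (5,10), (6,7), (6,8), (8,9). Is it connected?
Yes (BFS from 1 visits [1, 4, 5, 8, 10, 11, 2, 6, 7, 3, 9] — all 11 vertices reached)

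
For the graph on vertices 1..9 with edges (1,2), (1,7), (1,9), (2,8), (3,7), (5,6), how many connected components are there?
3 (components: {1, 2, 3, 7, 8, 9}, {4}, {5, 6})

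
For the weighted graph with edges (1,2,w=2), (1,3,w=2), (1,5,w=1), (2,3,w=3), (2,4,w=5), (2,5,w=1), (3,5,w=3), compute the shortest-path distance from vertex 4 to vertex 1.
7 (path: 4 -> 2 -> 1; weights 5 + 2 = 7)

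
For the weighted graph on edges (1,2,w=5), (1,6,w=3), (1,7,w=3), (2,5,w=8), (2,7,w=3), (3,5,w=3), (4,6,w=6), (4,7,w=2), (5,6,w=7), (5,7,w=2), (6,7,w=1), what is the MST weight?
14 (MST edges: (1,6,w=3), (2,7,w=3), (3,5,w=3), (4,7,w=2), (5,7,w=2), (6,7,w=1); sum of weights 3 + 3 + 3 + 2 + 2 + 1 = 14)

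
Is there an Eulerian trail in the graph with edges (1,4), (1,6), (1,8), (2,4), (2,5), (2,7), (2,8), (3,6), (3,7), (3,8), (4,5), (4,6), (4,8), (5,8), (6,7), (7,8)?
No (4 vertices have odd degree: {1, 3, 4, 5}; Eulerian path requires 0 or 2)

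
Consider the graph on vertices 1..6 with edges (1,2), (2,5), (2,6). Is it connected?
No, it has 3 components: {1, 2, 5, 6}, {3}, {4}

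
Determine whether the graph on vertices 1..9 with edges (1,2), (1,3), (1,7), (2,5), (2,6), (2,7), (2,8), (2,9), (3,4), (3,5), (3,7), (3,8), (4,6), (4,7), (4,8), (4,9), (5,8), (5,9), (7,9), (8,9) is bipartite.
No (odd cycle of length 3: 7 -> 1 -> 2 -> 7)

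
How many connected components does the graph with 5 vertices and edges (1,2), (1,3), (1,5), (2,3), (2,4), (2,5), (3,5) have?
1 (components: {1, 2, 3, 4, 5})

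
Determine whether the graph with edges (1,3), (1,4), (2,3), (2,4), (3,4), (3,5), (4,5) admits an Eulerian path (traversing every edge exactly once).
Yes — and in fact it has an Eulerian circuit (the graph is connected and all 5 vertices have even degree)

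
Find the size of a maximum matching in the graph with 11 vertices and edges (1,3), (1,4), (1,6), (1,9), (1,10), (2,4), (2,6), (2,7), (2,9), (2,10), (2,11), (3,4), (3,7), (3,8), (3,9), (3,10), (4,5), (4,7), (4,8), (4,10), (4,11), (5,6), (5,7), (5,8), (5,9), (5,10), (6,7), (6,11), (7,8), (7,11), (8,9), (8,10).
5 (matching: (1,9), (2,6), (4,5), (7,11), (8,10); upper bound floor(n/2) = floor(11/2) = 5)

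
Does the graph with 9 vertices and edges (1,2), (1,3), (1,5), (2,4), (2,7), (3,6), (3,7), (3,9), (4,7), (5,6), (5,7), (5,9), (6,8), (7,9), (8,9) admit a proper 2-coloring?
No (odd cycle of length 5: 7 -> 5 -> 1 -> 2 -> 4 -> 7)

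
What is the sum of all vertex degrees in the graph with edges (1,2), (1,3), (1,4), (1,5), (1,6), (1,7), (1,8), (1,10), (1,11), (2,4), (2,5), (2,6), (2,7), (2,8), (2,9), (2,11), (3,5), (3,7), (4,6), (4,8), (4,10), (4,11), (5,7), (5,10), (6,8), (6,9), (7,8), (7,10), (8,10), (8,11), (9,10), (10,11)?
64 (handshake: sum of degrees = 2|E| = 2 x 32 = 64)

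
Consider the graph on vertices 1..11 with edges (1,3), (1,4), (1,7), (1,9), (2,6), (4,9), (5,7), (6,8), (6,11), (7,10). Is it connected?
No, it has 2 components: {1, 3, 4, 5, 7, 9, 10}, {2, 6, 8, 11}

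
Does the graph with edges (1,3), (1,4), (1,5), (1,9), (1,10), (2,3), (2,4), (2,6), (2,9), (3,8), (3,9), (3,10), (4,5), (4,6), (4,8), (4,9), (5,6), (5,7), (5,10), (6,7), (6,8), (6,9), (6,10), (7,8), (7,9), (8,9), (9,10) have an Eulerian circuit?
No (6 vertices have odd degree: {1, 3, 5, 6, 8, 10}; Eulerian circuit requires 0)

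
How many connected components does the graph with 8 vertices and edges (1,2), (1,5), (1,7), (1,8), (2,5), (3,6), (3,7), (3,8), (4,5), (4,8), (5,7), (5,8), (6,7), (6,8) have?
1 (components: {1, 2, 3, 4, 5, 6, 7, 8})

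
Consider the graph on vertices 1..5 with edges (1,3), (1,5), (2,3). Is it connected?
No, it has 2 components: {1, 2, 3, 5}, {4}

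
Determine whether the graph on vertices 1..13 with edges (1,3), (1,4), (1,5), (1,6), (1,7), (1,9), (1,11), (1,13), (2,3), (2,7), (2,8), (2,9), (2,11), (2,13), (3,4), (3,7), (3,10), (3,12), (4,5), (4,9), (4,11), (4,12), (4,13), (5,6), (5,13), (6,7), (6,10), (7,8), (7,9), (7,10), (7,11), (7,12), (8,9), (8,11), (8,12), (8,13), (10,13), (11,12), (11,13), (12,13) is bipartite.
No (odd cycle of length 3: 11 -> 1 -> 7 -> 11)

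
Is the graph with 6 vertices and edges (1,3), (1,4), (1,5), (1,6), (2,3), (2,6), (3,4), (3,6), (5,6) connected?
Yes (BFS from 1 visits [1, 3, 4, 5, 6, 2] — all 6 vertices reached)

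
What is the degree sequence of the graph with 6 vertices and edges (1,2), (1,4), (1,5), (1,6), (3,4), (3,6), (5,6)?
[4, 3, 2, 2, 2, 1] (degrees: deg(1)=4, deg(2)=1, deg(3)=2, deg(4)=2, deg(5)=2, deg(6)=3)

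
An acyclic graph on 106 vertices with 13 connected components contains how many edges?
93 (Each of the 13 component trees on V_i vertices has V_i - 1 edges; summing gives V - C = 106 - 13 = 93)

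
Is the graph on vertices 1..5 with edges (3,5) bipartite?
Yes. Partition: {1, 2, 3, 4}, {5}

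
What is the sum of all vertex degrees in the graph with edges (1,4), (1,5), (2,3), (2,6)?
8 (handshake: sum of degrees = 2|E| = 2 x 4 = 8)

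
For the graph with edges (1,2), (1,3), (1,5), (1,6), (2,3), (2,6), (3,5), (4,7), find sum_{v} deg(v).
16 (handshake: sum of degrees = 2|E| = 2 x 8 = 16)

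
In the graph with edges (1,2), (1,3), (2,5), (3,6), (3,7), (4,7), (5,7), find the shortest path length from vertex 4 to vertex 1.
3 (path: 4 -> 7 -> 3 -> 1, 3 edges)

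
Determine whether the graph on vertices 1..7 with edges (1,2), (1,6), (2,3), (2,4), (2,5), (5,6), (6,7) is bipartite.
Yes. Partition: {1, 3, 4, 5, 7}, {2, 6}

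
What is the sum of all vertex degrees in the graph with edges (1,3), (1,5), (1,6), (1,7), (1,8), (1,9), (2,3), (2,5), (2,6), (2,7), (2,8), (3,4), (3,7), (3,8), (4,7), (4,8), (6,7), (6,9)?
36 (handshake: sum of degrees = 2|E| = 2 x 18 = 36)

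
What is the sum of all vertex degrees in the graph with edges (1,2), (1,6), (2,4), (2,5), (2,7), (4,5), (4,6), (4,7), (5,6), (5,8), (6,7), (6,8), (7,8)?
26 (handshake: sum of degrees = 2|E| = 2 x 13 = 26)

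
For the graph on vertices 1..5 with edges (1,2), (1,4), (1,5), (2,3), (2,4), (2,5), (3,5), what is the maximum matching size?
2 (matching: (2,4), (3,5); upper bound floor(n/2) = floor(5/2) = 2)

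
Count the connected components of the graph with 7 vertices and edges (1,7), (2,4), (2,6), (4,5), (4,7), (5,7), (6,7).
2 (components: {1, 2, 4, 5, 6, 7}, {3})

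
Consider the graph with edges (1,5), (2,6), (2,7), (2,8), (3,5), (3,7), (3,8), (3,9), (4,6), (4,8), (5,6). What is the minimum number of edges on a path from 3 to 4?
2 (path: 3 -> 8 -> 4, 2 edges)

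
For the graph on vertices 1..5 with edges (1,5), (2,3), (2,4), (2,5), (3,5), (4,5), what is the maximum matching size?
2 (matching: (1,5), (2,4); upper bound floor(n/2) = floor(5/2) = 2)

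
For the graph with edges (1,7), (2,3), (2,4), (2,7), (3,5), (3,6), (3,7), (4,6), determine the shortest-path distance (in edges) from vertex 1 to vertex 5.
3 (path: 1 -> 7 -> 3 -> 5, 3 edges)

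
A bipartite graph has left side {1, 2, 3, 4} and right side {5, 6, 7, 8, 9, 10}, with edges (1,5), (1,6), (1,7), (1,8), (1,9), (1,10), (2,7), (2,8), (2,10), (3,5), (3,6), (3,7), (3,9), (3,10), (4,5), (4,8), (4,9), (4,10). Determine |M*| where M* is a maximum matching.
4 (matching: (1,10), (2,8), (3,7), (4,9); upper bound min(|L|,|R|) = min(4,6) = 4)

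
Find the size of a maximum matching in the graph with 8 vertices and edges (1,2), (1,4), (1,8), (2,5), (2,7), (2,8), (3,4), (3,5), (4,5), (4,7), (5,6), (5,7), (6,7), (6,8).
4 (matching: (1,2), (3,4), (5,7), (6,8); upper bound floor(n/2) = floor(8/2) = 4)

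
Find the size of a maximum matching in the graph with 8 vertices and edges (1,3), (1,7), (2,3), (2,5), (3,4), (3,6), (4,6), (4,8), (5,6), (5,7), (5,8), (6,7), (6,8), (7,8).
4 (matching: (1,7), (2,5), (3,4), (6,8); upper bound floor(n/2) = floor(8/2) = 4)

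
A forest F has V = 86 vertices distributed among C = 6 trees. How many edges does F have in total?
80 (Each of the 6 component trees on V_i vertices has V_i - 1 edges; summing gives V - C = 86 - 6 = 80)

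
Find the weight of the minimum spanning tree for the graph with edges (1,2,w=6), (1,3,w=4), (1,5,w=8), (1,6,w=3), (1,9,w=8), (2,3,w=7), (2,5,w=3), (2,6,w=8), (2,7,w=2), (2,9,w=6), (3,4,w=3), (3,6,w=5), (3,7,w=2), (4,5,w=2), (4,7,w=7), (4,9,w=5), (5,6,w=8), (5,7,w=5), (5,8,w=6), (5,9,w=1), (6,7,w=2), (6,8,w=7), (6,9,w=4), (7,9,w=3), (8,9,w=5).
20 (MST edges: (1,6,w=3), (2,5,w=3), (2,7,w=2), (3,7,w=2), (4,5,w=2), (5,9,w=1), (6,7,w=2), (8,9,w=5); sum of weights 3 + 3 + 2 + 2 + 2 + 1 + 2 + 5 = 20)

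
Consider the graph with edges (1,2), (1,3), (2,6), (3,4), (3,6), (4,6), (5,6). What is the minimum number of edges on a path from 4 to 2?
2 (path: 4 -> 6 -> 2, 2 edges)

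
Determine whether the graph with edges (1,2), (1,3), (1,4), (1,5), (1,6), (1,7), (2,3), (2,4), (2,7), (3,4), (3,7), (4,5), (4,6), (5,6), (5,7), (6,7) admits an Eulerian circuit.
No (2 vertices have odd degree: {4, 7}; Eulerian circuit requires 0)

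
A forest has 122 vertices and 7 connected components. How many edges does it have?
115 (Each of the 7 component trees on V_i vertices has V_i - 1 edges; summing gives V - C = 122 - 7 = 115)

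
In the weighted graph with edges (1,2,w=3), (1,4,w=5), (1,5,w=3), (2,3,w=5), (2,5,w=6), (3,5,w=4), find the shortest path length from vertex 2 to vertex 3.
5 (path: 2 -> 3; weights 5 = 5)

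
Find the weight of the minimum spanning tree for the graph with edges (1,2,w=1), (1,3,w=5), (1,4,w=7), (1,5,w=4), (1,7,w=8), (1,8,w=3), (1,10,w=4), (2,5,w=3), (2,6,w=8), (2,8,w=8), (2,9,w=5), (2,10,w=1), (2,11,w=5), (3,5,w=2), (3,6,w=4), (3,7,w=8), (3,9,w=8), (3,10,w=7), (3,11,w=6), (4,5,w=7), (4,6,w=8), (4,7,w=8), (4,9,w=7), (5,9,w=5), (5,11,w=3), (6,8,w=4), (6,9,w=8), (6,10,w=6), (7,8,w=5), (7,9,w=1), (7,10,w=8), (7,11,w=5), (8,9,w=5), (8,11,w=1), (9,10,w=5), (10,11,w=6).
28 (MST edges: (1,2,w=1), (1,4,w=7), (1,8,w=3), (2,5,w=3), (2,9,w=5), (2,10,w=1), (3,5,w=2), (3,6,w=4), (7,9,w=1), (8,11,w=1); sum of weights 1 + 7 + 3 + 3 + 5 + 1 + 2 + 4 + 1 + 1 = 28)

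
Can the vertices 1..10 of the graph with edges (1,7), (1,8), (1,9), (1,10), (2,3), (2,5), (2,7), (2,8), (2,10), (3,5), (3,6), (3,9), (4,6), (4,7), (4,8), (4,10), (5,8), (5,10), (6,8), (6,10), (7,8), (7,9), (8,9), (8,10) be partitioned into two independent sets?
No (odd cycle of length 3: 8 -> 1 -> 10 -> 8)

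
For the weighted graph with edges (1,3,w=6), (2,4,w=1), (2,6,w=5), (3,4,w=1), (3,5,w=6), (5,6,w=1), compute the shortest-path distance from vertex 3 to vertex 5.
6 (path: 3 -> 5; weights 6 = 6)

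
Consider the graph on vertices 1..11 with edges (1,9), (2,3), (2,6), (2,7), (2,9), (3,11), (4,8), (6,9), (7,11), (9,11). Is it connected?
No, it has 4 components: {1, 2, 3, 6, 7, 9, 11}, {4, 8}, {5}, {10}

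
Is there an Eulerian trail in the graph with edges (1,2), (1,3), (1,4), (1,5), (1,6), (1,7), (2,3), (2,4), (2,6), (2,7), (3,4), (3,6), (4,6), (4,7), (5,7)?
Yes (the graph is connected and exactly 2 vertices have odd degree: {2, 4}; any Eulerian path must start and end at those)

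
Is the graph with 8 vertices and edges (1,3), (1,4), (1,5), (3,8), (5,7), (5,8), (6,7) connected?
No, it has 2 components: {1, 3, 4, 5, 6, 7, 8}, {2}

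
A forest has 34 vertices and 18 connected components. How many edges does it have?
16 (Each of the 18 component trees on V_i vertices has V_i - 1 edges; summing gives V - C = 34 - 18 = 16)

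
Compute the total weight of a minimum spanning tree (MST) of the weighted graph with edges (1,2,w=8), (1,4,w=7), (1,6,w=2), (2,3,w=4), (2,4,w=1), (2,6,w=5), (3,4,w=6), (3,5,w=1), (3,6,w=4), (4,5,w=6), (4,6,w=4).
12 (MST edges: (1,6,w=2), (2,3,w=4), (2,4,w=1), (3,5,w=1), (3,6,w=4); sum of weights 2 + 4 + 1 + 1 + 4 = 12)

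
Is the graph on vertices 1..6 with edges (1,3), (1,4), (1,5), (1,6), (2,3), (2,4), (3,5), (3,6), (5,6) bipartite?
No (odd cycle of length 3: 3 -> 1 -> 5 -> 3)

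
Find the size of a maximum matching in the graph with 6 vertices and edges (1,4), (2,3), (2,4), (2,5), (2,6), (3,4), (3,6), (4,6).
3 (matching: (1,4), (2,5), (3,6); upper bound floor(n/2) = floor(6/2) = 3)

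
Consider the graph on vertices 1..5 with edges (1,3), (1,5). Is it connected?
No, it has 3 components: {1, 3, 5}, {2}, {4}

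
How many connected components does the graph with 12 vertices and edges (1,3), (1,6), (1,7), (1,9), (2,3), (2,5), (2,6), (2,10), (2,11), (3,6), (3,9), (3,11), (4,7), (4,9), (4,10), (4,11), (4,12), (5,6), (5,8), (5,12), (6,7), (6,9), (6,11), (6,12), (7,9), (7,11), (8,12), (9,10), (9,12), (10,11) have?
1 (components: {1, 2, 3, 4, 5, 6, 7, 8, 9, 10, 11, 12})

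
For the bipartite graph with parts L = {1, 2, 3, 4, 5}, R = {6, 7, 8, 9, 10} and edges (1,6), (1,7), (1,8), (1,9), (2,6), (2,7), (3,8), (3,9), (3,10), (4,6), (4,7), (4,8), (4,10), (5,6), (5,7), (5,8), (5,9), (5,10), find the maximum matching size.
5 (matching: (1,9), (2,7), (3,10), (4,8), (5,6); upper bound min(|L|,|R|) = min(5,5) = 5)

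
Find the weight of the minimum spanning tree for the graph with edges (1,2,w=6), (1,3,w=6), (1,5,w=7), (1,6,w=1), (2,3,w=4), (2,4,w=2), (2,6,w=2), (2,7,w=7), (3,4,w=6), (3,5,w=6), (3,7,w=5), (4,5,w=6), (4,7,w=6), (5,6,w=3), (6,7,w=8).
17 (MST edges: (1,6,w=1), (2,3,w=4), (2,4,w=2), (2,6,w=2), (3,7,w=5), (5,6,w=3); sum of weights 1 + 4 + 2 + 2 + 5 + 3 = 17)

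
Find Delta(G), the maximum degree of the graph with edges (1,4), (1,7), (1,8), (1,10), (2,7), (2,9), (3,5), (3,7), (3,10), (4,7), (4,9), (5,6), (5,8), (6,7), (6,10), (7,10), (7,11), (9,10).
7 (attained at vertex 7)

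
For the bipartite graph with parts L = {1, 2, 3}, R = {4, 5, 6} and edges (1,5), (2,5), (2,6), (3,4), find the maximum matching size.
3 (matching: (1,5), (2,6), (3,4); upper bound min(|L|,|R|) = min(3,3) = 3)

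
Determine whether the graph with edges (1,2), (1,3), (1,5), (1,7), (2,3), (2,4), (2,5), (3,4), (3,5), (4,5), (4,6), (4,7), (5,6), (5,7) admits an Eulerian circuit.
No (2 vertices have odd degree: {4, 7}; Eulerian circuit requires 0)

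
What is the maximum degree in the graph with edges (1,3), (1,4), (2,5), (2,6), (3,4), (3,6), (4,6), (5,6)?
4 (attained at vertex 6)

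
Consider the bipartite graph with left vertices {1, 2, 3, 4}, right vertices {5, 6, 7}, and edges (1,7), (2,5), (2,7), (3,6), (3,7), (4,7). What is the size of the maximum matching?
3 (matching: (1,7), (2,5), (3,6); upper bound min(|L|,|R|) = min(4,3) = 3)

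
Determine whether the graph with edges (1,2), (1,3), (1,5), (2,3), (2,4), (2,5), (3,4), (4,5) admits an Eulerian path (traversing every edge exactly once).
No (4 vertices have odd degree: {1, 3, 4, 5}; Eulerian path requires 0 or 2)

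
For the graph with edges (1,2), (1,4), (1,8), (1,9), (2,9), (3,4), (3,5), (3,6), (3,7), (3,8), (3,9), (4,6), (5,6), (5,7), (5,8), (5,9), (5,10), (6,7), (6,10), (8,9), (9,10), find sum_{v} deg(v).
42 (handshake: sum of degrees = 2|E| = 2 x 21 = 42)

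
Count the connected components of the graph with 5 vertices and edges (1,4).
4 (components: {1, 4}, {2}, {3}, {5})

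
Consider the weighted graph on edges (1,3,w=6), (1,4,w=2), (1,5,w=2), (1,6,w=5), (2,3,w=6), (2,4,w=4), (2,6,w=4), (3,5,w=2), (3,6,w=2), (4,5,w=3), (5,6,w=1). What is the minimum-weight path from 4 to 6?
4 (path: 4 -> 5 -> 6; weights 3 + 1 = 4)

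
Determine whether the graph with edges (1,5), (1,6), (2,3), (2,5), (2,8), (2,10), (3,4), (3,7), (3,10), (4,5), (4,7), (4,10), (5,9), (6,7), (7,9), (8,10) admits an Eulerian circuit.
Yes (the graph is connected and all 10 vertices have even degree)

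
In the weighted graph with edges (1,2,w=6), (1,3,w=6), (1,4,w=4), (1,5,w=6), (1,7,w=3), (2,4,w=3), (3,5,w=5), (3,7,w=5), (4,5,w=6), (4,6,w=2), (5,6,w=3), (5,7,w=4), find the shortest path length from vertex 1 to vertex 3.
6 (path: 1 -> 3; weights 6 = 6)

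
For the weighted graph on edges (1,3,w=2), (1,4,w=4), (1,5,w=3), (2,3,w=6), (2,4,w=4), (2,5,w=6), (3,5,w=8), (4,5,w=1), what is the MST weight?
10 (MST edges: (1,3,w=2), (1,5,w=3), (2,4,w=4), (4,5,w=1); sum of weights 2 + 3 + 4 + 1 = 10)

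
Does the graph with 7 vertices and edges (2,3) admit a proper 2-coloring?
Yes. Partition: {1, 2, 4, 5, 6, 7}, {3}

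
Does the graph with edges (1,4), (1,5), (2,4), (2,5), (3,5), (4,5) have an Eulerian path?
Yes (the graph is connected and exactly 2 vertices have odd degree: {3, 4}; any Eulerian path must start and end at those)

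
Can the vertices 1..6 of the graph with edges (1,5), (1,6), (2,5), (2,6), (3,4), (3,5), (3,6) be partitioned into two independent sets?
Yes. Partition: {1, 2, 3}, {4, 5, 6}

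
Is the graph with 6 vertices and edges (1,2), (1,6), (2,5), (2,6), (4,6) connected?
No, it has 2 components: {1, 2, 4, 5, 6}, {3}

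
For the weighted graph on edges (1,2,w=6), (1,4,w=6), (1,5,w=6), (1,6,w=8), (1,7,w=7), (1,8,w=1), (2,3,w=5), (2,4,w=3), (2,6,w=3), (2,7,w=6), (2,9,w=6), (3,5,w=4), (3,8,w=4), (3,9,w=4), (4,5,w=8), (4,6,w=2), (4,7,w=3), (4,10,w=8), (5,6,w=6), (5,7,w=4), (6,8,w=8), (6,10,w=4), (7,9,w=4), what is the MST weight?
29 (MST edges: (1,8,w=1), (2,6,w=3), (3,5,w=4), (3,8,w=4), (3,9,w=4), (4,6,w=2), (4,7,w=3), (5,7,w=4), (6,10,w=4); sum of weights 1 + 3 + 4 + 4 + 4 + 2 + 3 + 4 + 4 = 29)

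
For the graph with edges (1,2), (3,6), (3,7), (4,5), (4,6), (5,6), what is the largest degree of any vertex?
3 (attained at vertex 6)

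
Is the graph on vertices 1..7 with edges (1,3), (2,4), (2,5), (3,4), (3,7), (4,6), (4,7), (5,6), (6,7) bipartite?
No (odd cycle of length 3: 4 -> 3 -> 7 -> 4)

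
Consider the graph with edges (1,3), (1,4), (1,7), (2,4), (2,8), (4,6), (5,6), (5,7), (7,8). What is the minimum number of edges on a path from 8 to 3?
3 (path: 8 -> 7 -> 1 -> 3, 3 edges)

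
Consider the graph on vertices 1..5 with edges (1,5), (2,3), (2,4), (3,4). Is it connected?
No, it has 2 components: {1, 5}, {2, 3, 4}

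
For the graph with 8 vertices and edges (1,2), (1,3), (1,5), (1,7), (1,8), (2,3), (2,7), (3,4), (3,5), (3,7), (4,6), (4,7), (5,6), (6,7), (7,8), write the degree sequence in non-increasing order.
[6, 5, 5, 3, 3, 3, 3, 2] (degrees: deg(1)=5, deg(2)=3, deg(3)=5, deg(4)=3, deg(5)=3, deg(6)=3, deg(7)=6, deg(8)=2)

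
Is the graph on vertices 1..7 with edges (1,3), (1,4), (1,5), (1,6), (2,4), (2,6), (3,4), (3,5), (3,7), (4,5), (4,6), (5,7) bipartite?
No (odd cycle of length 3: 5 -> 1 -> 3 -> 5)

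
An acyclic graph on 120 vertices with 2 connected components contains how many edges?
118 (Each of the 2 component trees on V_i vertices has V_i - 1 edges; summing gives V - C = 120 - 2 = 118)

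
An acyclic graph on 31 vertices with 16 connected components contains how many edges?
15 (Each of the 16 component trees on V_i vertices has V_i - 1 edges; summing gives V - C = 31 - 16 = 15)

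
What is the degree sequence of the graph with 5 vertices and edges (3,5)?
[1, 1, 0, 0, 0] (degrees: deg(1)=0, deg(2)=0, deg(3)=1, deg(4)=0, deg(5)=1)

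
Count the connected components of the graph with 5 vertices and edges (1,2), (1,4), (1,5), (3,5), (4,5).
1 (components: {1, 2, 3, 4, 5})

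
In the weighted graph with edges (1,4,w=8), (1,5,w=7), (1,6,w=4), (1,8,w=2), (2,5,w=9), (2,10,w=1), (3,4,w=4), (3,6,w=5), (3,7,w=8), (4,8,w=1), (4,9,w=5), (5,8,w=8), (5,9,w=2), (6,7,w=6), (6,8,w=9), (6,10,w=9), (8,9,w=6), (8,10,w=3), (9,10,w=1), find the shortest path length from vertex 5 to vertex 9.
2 (path: 5 -> 9; weights 2 = 2)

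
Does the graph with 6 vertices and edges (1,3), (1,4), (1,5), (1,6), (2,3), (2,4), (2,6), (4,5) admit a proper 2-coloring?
No (odd cycle of length 3: 4 -> 1 -> 5 -> 4)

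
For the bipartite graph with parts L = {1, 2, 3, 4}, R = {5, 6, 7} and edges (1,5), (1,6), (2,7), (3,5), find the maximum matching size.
3 (matching: (1,6), (2,7), (3,5); upper bound min(|L|,|R|) = min(4,3) = 3)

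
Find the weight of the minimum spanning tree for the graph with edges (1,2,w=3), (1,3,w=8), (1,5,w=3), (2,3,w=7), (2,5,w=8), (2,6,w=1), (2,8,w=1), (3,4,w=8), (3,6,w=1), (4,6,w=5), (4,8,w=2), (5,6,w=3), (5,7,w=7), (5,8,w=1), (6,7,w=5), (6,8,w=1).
14 (MST edges: (1,2,w=3), (2,6,w=1), (2,8,w=1), (3,6,w=1), (4,8,w=2), (5,8,w=1), (6,7,w=5); sum of weights 3 + 1 + 1 + 1 + 2 + 1 + 5 = 14)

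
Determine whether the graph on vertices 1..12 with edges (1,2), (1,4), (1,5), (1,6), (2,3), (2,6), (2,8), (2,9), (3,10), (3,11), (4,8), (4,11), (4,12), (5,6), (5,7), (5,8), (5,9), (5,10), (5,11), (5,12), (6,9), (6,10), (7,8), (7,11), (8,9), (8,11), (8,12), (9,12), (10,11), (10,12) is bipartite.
No (odd cycle of length 3: 6 -> 1 -> 2 -> 6)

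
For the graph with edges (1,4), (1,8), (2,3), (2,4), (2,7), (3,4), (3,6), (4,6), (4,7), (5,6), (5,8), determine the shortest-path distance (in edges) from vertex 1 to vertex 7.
2 (path: 1 -> 4 -> 7, 2 edges)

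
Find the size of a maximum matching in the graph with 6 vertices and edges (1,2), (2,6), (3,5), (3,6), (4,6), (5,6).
3 (matching: (1,2), (3,5), (4,6); upper bound floor(n/2) = floor(6/2) = 3)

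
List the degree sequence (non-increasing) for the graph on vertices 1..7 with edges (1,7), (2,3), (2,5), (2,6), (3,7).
[3, 2, 2, 1, 1, 1, 0] (degrees: deg(1)=1, deg(2)=3, deg(3)=2, deg(4)=0, deg(5)=1, deg(6)=1, deg(7)=2)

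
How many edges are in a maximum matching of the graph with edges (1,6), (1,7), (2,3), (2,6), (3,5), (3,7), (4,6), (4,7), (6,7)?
3 (matching: (1,7), (3,5), (4,6); upper bound floor(n/2) = floor(7/2) = 3)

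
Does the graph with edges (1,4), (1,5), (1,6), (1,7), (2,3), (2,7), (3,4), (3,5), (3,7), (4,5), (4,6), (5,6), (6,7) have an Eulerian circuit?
Yes (the graph is connected and all 7 vertices have even degree)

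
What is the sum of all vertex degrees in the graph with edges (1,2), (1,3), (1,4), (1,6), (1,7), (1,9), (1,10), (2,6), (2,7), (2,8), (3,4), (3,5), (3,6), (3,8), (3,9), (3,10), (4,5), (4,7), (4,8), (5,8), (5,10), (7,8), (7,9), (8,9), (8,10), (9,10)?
52 (handshake: sum of degrees = 2|E| = 2 x 26 = 52)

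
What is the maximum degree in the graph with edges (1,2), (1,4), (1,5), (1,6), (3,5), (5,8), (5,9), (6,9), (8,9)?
4 (attained at vertices 1, 5)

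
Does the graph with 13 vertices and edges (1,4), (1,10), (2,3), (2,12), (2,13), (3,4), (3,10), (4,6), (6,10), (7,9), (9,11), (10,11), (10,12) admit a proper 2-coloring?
Yes. Partition: {1, 3, 5, 6, 7, 8, 11, 12, 13}, {2, 4, 9, 10}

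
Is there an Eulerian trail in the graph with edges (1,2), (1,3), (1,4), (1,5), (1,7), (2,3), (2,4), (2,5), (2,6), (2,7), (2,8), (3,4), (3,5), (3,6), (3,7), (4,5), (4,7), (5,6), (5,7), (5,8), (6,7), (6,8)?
No (6 vertices have odd degree: {1, 2, 4, 5, 6, 8}; Eulerian path requires 0 or 2)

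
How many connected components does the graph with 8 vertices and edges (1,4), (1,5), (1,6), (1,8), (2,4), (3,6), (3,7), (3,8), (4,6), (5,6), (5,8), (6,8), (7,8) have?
1 (components: {1, 2, 3, 4, 5, 6, 7, 8})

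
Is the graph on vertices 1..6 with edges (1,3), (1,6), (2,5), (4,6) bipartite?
Yes. Partition: {1, 2, 4}, {3, 5, 6}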